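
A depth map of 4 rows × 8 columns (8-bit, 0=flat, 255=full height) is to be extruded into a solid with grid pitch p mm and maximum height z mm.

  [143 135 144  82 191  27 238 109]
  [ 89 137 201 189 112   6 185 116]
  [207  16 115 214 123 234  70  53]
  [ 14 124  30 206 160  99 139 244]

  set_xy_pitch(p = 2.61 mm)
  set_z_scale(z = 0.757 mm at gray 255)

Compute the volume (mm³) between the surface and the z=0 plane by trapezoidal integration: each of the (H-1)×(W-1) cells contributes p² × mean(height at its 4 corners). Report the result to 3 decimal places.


height_mm = gray/255 × 0.757; cell vol = 2.61² × mean(4 corners)
unit = 2.61² × 0.757 / (4×255) = 0.00505565 mm³ per gray-sum
row 0: Σ corner-gray over 7 cells = 3751  → 18.9637
row 1: Σ corner-gray over 7 cells = 3669  → 18.5492
row 2: Σ corner-gray over 7 cells = 3578  → 18.0891
Σ rows: total corner-gray = 10998  → 55.6020 mm³

55.602


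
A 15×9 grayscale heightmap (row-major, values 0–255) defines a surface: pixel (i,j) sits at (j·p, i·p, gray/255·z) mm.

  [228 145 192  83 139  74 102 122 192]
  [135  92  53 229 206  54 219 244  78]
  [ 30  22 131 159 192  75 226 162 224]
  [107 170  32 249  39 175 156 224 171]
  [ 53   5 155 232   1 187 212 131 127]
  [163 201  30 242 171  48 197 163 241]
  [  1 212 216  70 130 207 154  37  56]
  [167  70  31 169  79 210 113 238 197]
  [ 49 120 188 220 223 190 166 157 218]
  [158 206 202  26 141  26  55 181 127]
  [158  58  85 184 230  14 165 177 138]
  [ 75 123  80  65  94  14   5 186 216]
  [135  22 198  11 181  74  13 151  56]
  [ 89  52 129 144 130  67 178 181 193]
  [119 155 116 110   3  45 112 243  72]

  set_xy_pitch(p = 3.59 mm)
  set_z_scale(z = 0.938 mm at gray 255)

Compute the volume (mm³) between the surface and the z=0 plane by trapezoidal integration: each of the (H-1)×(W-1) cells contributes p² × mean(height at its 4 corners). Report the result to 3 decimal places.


height_mm = gray/255 × 0.938; cell vol = 3.59² × mean(4 corners)
unit = 3.59² × 0.938 / (4×255) = 0.011852 mm³ per gray-sum
row 0: Σ corner-gray over 8 cells = 4541  → 53.8199
row 1: Σ corner-gray over 8 cells = 4595  → 54.4599
row 2: Σ corner-gray over 8 cells = 4556  → 53.9977
row 3: Σ corner-gray over 8 cells = 4394  → 52.0777
row 4: Σ corner-gray over 8 cells = 4534  → 53.7370
row 5: Σ corner-gray over 8 cells = 4617  → 54.7207
row 6: Σ corner-gray over 8 cells = 4293  → 50.8806
row 7: Σ corner-gray over 8 cells = 4979  → 59.0111
row 8: Σ corner-gray over 8 cells = 4754  → 56.3444
row 9: Σ corner-gray over 8 cells = 4081  → 48.3680
row 10: Σ corner-gray over 8 cells = 3547  → 42.0390
row 11: Σ corner-gray over 8 cells = 2916  → 34.5604
row 12: Σ corner-gray over 8 cells = 3535  → 41.8968
row 13: Σ corner-gray over 8 cells = 3803  → 45.0731
Σ rows: total corner-gray = 59145  → 700.9864 mm³

700.986


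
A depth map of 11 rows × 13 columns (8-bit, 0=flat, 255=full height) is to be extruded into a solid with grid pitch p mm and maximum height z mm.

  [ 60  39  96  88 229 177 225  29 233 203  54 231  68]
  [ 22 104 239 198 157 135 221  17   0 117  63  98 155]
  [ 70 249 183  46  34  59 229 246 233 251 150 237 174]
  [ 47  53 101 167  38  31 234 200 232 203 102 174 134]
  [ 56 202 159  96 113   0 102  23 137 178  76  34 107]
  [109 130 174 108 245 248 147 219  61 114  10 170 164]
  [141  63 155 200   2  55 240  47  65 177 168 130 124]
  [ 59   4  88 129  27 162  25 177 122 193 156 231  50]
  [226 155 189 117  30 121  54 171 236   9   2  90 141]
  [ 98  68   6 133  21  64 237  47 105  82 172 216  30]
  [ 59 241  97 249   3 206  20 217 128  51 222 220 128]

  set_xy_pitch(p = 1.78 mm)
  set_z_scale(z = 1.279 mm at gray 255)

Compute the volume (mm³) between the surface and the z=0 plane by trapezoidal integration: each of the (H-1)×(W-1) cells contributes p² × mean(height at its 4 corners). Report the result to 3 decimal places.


240.747

height_mm = gray/255 × 1.279; cell vol = 1.78² × mean(4 corners)
unit = 1.78² × 1.279 / (4×255) = 0.00397293 mm³ per gray-sum
row 0: Σ corner-gray over 12 cells = 6211  → 24.6758
row 1: Σ corner-gray over 12 cells = 6953  → 27.6237
row 2: Σ corner-gray over 12 cells = 7329  → 29.1176
row 3: Σ corner-gray over 12 cells = 5654  → 22.4629
row 4: Σ corner-gray over 12 cells = 5928  → 23.5515
row 5: Σ corner-gray over 12 cells = 6394  → 25.4029
row 6: Σ corner-gray over 12 cells = 5606  → 22.2722
row 7: Σ corner-gray over 12 cells = 5452  → 21.6604
row 8: Σ corner-gray over 12 cells = 5145  → 20.4407
row 9: Σ corner-gray over 12 cells = 5925  → 23.5396
Σ rows: total corner-gray = 60597  → 240.7473 mm³


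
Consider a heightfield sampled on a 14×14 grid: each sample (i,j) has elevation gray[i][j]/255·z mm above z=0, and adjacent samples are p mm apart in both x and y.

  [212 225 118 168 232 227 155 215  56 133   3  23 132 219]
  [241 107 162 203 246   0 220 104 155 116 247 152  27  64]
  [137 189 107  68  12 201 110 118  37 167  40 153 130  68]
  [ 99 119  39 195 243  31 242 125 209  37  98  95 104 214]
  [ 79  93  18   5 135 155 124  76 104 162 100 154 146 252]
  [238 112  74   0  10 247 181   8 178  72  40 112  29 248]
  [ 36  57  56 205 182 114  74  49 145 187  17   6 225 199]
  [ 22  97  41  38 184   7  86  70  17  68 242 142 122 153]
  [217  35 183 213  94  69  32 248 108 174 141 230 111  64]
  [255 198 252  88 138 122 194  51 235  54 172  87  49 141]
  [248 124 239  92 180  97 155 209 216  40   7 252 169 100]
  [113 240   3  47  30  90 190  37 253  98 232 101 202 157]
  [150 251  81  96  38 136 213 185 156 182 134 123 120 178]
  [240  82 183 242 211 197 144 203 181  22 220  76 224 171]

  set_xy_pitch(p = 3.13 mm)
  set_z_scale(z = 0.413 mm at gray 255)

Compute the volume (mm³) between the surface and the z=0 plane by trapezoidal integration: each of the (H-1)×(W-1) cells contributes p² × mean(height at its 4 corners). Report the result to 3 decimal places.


height_mm = gray/255 × 0.413; cell vol = 3.13² × mean(4 corners)
unit = 3.13² × 0.413 / (4×255) = 0.00396678 mm³ per gray-sum
row 0: Σ corner-gray over 13 cells = 7588  → 30.1000
row 1: Σ corner-gray over 13 cells = 6652  → 26.3870
row 2: Σ corner-gray over 13 cells = 6256  → 24.8162
row 3: Σ corner-gray over 13 cells = 6262  → 24.8400
row 4: Σ corner-gray over 13 cells = 5487  → 21.7657
row 5: Σ corner-gray over 13 cells = 5481  → 21.7419
row 6: Σ corner-gray over 13 cells = 5272  → 20.9129
row 7: Σ corner-gray over 13 cells = 5960  → 23.6420
row 8: Σ corner-gray over 13 cells = 7233  → 28.6917
row 9: Σ corner-gray over 13 cells = 7584  → 30.0841
row 10: Σ corner-gray over 13 cells = 7224  → 28.6560
row 11: Σ corner-gray over 13 cells = 7074  → 28.0610
row 12: Σ corner-gray over 13 cells = 8139  → 32.2857
Σ rows: total corner-gray = 86212  → 341.9844 mm³

341.984


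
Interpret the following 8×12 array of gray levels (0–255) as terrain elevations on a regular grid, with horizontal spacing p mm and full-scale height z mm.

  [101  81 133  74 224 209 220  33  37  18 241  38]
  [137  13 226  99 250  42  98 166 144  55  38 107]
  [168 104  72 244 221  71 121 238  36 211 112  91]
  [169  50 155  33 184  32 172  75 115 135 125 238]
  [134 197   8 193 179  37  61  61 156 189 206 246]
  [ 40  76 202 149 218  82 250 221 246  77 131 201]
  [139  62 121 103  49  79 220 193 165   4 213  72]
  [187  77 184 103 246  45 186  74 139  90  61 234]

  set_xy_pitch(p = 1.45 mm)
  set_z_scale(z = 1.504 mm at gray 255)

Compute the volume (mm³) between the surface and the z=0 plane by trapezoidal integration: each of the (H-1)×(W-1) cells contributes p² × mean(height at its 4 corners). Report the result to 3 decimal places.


124.422

height_mm = gray/255 × 1.504; cell vol = 1.45² × mean(4 corners)
unit = 1.45² × 1.504 / (4×255) = 0.00310016 mm³ per gray-sum
row 0: Σ corner-gray over 11 cells = 5185  → 16.0743
row 1: Σ corner-gray over 11 cells = 5625  → 17.4384
row 2: Σ corner-gray over 11 cells = 5678  → 17.6027
row 3: Σ corner-gray over 11 cells = 5513  → 17.0912
row 4: Σ corner-gray over 11 cells = 6499  → 20.1479
row 5: Σ corner-gray over 11 cells = 6174  → 19.1404
row 6: Σ corner-gray over 11 cells = 5460  → 16.9269
Σ rows: total corner-gray = 40134  → 124.4217 mm³


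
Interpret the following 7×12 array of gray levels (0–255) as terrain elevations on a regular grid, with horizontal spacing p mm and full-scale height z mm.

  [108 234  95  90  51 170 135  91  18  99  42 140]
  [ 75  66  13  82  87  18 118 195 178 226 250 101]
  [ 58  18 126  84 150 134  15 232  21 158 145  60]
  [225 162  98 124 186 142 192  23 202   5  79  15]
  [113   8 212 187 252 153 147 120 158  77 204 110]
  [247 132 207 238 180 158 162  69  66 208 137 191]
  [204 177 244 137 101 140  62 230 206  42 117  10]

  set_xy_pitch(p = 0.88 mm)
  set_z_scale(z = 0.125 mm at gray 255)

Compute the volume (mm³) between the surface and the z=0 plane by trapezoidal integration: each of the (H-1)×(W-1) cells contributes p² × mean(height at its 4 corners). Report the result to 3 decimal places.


height_mm = gray/255 × 0.125; cell vol = 0.88² × mean(4 corners)
unit = 0.88² × 0.125 / (4×255) = 9.4902e-05 mm³ per gray-sum
row 0: Σ corner-gray over 11 cells = 4940  → 0.4688
row 1: Σ corner-gray over 11 cells = 4926  → 0.4675
row 2: Σ corner-gray over 11 cells = 4950  → 0.4698
row 3: Σ corner-gray over 11 cells = 5925  → 0.5623
row 4: Σ corner-gray over 11 cells = 6811  → 0.6464
row 5: Σ corner-gray over 11 cells = 6678  → 0.6338
Σ rows: total corner-gray = 34230  → 3.2485 mm³

3.248


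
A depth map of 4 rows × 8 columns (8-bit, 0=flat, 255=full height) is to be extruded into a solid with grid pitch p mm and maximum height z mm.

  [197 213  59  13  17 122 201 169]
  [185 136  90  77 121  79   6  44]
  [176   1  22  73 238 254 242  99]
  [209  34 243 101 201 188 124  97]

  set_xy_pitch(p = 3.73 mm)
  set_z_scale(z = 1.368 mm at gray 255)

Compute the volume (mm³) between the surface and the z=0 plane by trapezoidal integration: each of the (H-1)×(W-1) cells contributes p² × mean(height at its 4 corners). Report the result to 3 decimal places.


height_mm = gray/255 × 1.368; cell vol = 3.73² × mean(4 corners)
unit = 3.73² × 1.368 / (4×255) = 0.0186597 mm³ per gray-sum
row 0: Σ corner-gray over 7 cells = 2863  → 53.4226
row 1: Σ corner-gray over 7 cells = 3182  → 59.3750
row 2: Σ corner-gray over 7 cells = 4023  → 75.0678
Σ rows: total corner-gray = 10068  → 187.8654 mm³

187.865


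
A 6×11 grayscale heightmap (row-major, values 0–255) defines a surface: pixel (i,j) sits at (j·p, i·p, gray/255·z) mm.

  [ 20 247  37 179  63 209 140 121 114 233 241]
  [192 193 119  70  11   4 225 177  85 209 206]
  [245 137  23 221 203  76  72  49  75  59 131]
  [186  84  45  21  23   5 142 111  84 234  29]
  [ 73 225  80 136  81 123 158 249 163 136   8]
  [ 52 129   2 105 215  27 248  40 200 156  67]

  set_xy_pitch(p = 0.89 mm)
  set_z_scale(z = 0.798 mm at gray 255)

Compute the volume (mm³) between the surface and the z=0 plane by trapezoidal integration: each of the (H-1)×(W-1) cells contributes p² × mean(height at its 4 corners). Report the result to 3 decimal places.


14.800

height_mm = gray/255 × 0.798; cell vol = 0.89² × mean(4 corners)
unit = 0.89² × 0.798 / (4×255) = 0.000619702 mm³ per gray-sum
row 0: Σ corner-gray over 10 cells = 5531  → 3.4276
row 1: Σ corner-gray over 10 cells = 4790  → 2.9684
row 2: Σ corner-gray over 10 cells = 3919  → 2.4286
row 3: Σ corner-gray over 10 cells = 4496  → 2.7862
row 4: Σ corner-gray over 10 cells = 5146  → 3.1890
Σ rows: total corner-gray = 23882  → 14.7997 mm³


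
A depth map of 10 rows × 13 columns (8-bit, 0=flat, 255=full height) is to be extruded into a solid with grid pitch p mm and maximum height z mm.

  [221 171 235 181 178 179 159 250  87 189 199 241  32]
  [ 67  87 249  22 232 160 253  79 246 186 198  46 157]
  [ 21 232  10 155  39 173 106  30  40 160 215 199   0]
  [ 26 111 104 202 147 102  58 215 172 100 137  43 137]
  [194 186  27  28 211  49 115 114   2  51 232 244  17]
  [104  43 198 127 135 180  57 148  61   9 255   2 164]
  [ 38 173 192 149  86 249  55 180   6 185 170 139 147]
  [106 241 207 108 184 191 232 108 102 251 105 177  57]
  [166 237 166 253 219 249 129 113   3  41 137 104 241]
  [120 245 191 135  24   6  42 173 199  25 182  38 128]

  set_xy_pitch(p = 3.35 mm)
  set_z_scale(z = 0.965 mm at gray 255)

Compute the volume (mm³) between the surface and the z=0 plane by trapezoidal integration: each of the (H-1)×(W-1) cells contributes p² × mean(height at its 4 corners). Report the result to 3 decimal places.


height_mm = gray/255 × 0.965; cell vol = 3.35² × mean(4 corners)
unit = 3.35² × 0.965 / (4×255) = 0.0106174 mm³ per gray-sum
row 0: Σ corner-gray over 12 cells = 8131  → 86.3298
row 1: Σ corner-gray over 12 cells = 6479  → 68.7899
row 2: Σ corner-gray over 12 cells = 5684  → 60.3491
row 3: Σ corner-gray over 12 cells = 5674  → 60.2429
row 4: Σ corner-gray over 12 cells = 5427  → 57.6204
row 5: Σ corner-gray over 12 cells = 6051  → 64.2457
row 6: Σ corner-gray over 12 cells = 7328  → 77.8041
row 7: Σ corner-gray over 12 cells = 7684  → 81.5838
row 8: Σ corner-gray over 12 cells = 6477  → 68.7687
Σ rows: total corner-gray = 58935  → 625.7344 mm³

625.734


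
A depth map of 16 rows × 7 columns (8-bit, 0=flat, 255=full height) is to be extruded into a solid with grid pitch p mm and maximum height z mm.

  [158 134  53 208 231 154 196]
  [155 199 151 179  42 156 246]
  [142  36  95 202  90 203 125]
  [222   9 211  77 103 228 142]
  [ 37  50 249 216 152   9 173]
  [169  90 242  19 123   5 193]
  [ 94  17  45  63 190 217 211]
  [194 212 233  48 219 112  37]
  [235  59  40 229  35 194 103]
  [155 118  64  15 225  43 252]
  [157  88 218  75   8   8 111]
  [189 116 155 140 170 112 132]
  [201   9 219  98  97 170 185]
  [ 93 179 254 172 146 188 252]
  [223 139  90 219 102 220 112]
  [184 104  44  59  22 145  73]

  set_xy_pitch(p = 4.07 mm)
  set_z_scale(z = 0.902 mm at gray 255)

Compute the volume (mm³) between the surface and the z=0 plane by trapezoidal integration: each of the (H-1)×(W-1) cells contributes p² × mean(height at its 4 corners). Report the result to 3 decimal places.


height_mm = gray/255 × 0.902; cell vol = 4.07² × mean(4 corners)
unit = 4.07² × 0.902 / (4×255) = 0.0146486 mm³ per gray-sum
row 0: Σ corner-gray over 6 cells = 3769  → 55.2105
row 1: Σ corner-gray over 6 cells = 3374  → 49.4243
row 2: Σ corner-gray over 6 cells = 3139  → 45.9819
row 3: Σ corner-gray over 6 cells = 3182  → 46.6117
row 4: Σ corner-gray over 6 cells = 2882  → 42.2172
row 5: Σ corner-gray over 6 cells = 2689  → 39.3900
row 6: Σ corner-gray over 6 cells = 3248  → 47.5786
row 7: Σ corner-gray over 6 cells = 3331  → 48.7944
row 8: Σ corner-gray over 6 cells = 2789  → 40.8549
row 9: Σ corner-gray over 6 cells = 2399  → 35.1419
row 10: Σ corner-gray over 6 cells = 2769  → 40.5619
row 11: Σ corner-gray over 6 cells = 3279  → 48.0327
row 12: Σ corner-gray over 6 cells = 3795  → 55.5913
row 13: Σ corner-gray over 6 cells = 4098  → 60.0298
row 14: Σ corner-gray over 6 cells = 2880  → 42.1879
Σ rows: total corner-gray = 47623  → 697.6088 mm³

697.609


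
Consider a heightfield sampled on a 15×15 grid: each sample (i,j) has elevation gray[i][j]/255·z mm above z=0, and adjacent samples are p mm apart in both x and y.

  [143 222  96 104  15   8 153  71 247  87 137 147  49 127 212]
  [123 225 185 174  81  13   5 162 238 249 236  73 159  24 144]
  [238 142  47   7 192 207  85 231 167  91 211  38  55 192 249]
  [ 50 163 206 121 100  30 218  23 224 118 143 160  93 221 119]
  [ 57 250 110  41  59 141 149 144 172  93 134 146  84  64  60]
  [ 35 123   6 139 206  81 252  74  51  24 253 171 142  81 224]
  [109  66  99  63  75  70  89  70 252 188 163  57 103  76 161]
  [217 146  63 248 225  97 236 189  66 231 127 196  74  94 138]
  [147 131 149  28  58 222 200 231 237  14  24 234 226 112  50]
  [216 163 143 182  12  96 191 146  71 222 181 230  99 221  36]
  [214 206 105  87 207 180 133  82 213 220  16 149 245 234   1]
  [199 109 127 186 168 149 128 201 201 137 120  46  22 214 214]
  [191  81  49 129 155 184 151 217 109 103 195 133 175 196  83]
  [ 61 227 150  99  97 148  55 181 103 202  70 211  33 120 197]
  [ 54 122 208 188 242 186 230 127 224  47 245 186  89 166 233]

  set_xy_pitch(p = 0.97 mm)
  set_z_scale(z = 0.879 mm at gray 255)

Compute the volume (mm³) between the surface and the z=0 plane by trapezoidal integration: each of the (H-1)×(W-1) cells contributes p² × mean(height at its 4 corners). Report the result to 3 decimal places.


height_mm = gray/255 × 0.879; cell vol = 0.97² × mean(4 corners)
unit = 0.97² × 0.879 / (4×255) = 0.000810834 mm³ per gray-sum
row 0: Σ corner-gray over 14 cells = 7196  → 5.8348
row 1: Σ corner-gray over 14 cells = 7732  → 6.2694
row 2: Σ corner-gray over 14 cells = 7626  → 6.1834
row 3: Σ corner-gray over 14 cells = 7100  → 5.7569
row 4: Σ corner-gray over 14 cells = 6756  → 5.4780
row 5: Σ corner-gray over 14 cells = 6477  → 5.2518
row 6: Σ corner-gray over 14 cells = 7351  → 5.9604
row 7: Σ corner-gray over 14 cells = 8268  → 6.7040
row 8: Σ corner-gray over 14 cells = 8095  → 6.5637
row 9: Σ corner-gray over 14 cells = 8535  → 6.9205
row 10: Σ corner-gray over 14 cells = 8398  → 6.8094
row 11: Σ corner-gray over 14 cells = 8057  → 6.5329
row 12: Σ corner-gray over 14 cells = 7678  → 6.2256
row 13: Σ corner-gray over 14 cells = 8457  → 6.8572
Σ rows: total corner-gray = 107726  → 87.3479 mm³

87.348


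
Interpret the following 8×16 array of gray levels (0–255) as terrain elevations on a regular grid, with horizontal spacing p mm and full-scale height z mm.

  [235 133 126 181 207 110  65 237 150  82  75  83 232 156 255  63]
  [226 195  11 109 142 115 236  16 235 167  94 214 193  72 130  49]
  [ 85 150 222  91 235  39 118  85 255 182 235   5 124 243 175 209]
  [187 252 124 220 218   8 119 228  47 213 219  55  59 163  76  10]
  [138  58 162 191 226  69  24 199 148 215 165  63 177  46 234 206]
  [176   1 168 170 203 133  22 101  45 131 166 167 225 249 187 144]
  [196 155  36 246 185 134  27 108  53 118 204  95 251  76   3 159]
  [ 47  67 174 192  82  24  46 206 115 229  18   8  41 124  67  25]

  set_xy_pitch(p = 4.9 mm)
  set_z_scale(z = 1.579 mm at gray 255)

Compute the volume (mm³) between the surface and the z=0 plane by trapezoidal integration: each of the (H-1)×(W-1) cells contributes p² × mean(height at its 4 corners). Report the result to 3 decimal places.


height_mm = gray/255 × 1.579; cell vol = 4.9² × mean(4 corners)
unit = 4.9² × 1.579 / (4×255) = 0.0371684 mm³ per gray-sum
row 0: Σ corner-gray over 15 cells = 8615  → 320.2060
row 1: Σ corner-gray over 15 cells = 8745  → 325.0378
row 2: Σ corner-gray over 15 cells = 8811  → 327.4910
row 3: Σ corner-gray over 15 cells = 8497  → 315.8201
row 4: Σ corner-gray over 15 cells = 8554  → 317.9387
row 5: Σ corner-gray over 15 cells = 7993  → 297.0872
row 6: Σ corner-gray over 15 cells = 6595  → 245.1257
Σ rows: total corner-gray = 57810  → 2148.7065 mm³

2148.706


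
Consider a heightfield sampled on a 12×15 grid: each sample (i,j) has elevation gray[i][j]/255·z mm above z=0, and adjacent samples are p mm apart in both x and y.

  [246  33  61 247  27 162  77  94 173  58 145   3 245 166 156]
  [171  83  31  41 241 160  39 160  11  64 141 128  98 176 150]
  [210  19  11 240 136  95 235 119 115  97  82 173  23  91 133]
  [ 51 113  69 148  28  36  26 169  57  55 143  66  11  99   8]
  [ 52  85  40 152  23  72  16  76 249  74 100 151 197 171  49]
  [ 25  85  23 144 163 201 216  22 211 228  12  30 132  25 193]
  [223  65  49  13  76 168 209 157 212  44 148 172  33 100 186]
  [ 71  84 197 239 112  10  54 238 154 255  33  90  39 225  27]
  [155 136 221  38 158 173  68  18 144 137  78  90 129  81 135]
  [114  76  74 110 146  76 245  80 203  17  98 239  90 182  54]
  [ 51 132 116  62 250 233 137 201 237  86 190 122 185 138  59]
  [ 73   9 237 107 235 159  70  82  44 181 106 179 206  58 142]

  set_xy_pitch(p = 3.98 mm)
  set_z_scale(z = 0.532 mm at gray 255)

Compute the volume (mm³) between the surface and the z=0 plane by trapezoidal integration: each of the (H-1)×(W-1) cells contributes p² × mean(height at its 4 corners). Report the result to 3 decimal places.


height_mm = gray/255 × 0.532; cell vol = 3.98² × mean(4 corners)
unit = 3.98² × 0.532 / (4×255) = 0.00826186 mm³ per gray-sum
row 0: Σ corner-gray over 14 cells = 6451  → 53.2972
row 1: Σ corner-gray over 14 cells = 6282  → 51.9010
row 2: Σ corner-gray over 14 cells = 5314  → 43.9035
row 3: Σ corner-gray over 14 cells = 5012  → 41.4084
row 4: Σ corner-gray over 14 cells = 6115  → 50.5212
row 5: Σ corner-gray over 14 cells = 6503  → 53.7268
row 6: Σ corner-gray over 14 cells = 6859  → 56.6681
row 7: Σ corner-gray over 14 cells = 6790  → 56.0980
row 8: Σ corner-gray over 14 cells = 6672  → 55.1231
row 9: Σ corner-gray over 14 cells = 7728  → 63.8476
row 10: Σ corner-gray over 14 cells = 7849  → 64.8473
Σ rows: total corner-gray = 71575  → 591.3423 mm³

591.342


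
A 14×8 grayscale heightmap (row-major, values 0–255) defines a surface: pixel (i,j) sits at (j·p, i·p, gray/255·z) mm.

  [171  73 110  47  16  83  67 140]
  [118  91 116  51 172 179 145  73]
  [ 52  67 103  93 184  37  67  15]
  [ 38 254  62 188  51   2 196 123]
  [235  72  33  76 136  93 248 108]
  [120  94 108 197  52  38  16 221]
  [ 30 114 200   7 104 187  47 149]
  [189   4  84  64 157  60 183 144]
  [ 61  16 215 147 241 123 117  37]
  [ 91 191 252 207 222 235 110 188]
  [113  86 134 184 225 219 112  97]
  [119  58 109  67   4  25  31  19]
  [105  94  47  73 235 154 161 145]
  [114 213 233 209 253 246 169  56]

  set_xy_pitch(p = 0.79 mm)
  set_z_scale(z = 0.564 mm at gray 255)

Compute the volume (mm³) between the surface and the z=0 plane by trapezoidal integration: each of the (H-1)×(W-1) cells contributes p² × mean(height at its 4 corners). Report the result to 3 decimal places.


14.909

height_mm = gray/255 × 0.564; cell vol = 0.79² × mean(4 corners)
unit = 0.79² × 0.564 / (4×255) = 0.000345091 mm³ per gray-sum
row 0: Σ corner-gray over 7 cells = 2802  → 0.9669
row 1: Σ corner-gray over 7 cells = 2868  → 0.9897
row 2: Σ corner-gray over 7 cells = 2836  → 0.9787
row 3: Σ corner-gray over 7 cells = 3326  → 1.1478
row 4: Σ corner-gray over 7 cells = 3010  → 1.0387
row 5: Σ corner-gray over 7 cells = 2848  → 0.9828
row 6: Σ corner-gray over 7 cells = 2934  → 1.0125
row 7: Σ corner-gray over 7 cells = 3253  → 1.1226
row 8: Σ corner-gray over 7 cells = 4529  → 1.5629
row 9: Σ corner-gray over 7 cells = 4843  → 1.6713
row 10: Σ corner-gray over 7 cells = 2856  → 0.9856
row 11: Σ corner-gray over 7 cells = 2504  → 0.8641
row 12: Σ corner-gray over 7 cells = 4594  → 1.5853
Σ rows: total corner-gray = 43203  → 14.9089 mm³


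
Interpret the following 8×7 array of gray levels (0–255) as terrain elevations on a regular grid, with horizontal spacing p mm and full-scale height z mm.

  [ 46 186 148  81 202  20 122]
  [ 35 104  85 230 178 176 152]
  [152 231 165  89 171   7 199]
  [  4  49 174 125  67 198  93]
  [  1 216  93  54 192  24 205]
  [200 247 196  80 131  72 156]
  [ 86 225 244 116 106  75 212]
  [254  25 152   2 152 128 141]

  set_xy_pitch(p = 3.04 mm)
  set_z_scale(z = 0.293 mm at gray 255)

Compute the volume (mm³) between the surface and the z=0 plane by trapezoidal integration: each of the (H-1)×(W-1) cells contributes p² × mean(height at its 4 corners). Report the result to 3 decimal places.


59.001

height_mm = gray/255 × 0.293; cell vol = 3.04² × mean(4 corners)
unit = 3.04² × 0.293 / (4×255) = 0.00265469 mm³ per gray-sum
row 0: Σ corner-gray over 6 cells = 3175  → 8.4287
row 1: Σ corner-gray over 6 cells = 3410  → 9.0525
row 2: Σ corner-gray over 6 cells = 3000  → 7.9641
row 3: Σ corner-gray over 6 cells = 2687  → 7.1332
row 4: Σ corner-gray over 6 cells = 3172  → 8.4207
row 5: Σ corner-gray over 6 cells = 3638  → 9.6578
row 6: Σ corner-gray over 6 cells = 3143  → 8.3437
Σ rows: total corner-gray = 22225  → 59.0006 mm³


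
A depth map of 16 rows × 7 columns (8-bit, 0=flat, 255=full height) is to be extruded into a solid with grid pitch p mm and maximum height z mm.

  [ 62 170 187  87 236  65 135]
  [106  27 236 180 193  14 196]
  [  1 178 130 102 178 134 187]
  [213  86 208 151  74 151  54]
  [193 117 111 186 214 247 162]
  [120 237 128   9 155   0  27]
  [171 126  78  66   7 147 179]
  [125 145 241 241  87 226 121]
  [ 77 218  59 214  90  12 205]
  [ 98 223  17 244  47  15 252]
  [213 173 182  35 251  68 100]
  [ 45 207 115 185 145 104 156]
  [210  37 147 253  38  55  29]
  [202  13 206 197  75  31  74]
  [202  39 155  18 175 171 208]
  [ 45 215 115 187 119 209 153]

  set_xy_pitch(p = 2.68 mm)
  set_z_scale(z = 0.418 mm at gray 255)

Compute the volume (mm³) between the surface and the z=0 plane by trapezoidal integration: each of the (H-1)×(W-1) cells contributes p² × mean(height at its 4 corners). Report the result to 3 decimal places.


139.878

height_mm = gray/255 × 0.418; cell vol = 2.68² × mean(4 corners)
unit = 2.68² × 0.418 / (4×255) = 0.00294338 mm³ per gray-sum
row 0: Σ corner-gray over 6 cells = 3289  → 9.6808
row 1: Σ corner-gray over 6 cells = 3234  → 9.5189
row 2: Σ corner-gray over 6 cells = 3239  → 9.5336
row 3: Σ corner-gray over 6 cells = 3712  → 10.9258
row 4: Σ corner-gray over 6 cells = 3310  → 9.7426
row 5: Σ corner-gray over 6 cells = 2403  → 7.0729
row 6: Σ corner-gray over 6 cells = 3324  → 9.7838
row 7: Σ corner-gray over 6 cells = 3594  → 10.5785
row 8: Σ corner-gray over 6 cells = 2910  → 8.5652
row 9: Σ corner-gray over 6 cells = 3173  → 9.3393
row 10: Σ corner-gray over 6 cells = 3444  → 10.1370
row 11: Σ corner-gray over 6 cells = 3012  → 8.8654
row 12: Σ corner-gray over 6 cells = 2619  → 7.7087
row 13: Σ corner-gray over 6 cells = 2846  → 8.3768
row 14: Σ corner-gray over 6 cells = 3414  → 10.0487
Σ rows: total corner-gray = 47523  → 139.8780 mm³


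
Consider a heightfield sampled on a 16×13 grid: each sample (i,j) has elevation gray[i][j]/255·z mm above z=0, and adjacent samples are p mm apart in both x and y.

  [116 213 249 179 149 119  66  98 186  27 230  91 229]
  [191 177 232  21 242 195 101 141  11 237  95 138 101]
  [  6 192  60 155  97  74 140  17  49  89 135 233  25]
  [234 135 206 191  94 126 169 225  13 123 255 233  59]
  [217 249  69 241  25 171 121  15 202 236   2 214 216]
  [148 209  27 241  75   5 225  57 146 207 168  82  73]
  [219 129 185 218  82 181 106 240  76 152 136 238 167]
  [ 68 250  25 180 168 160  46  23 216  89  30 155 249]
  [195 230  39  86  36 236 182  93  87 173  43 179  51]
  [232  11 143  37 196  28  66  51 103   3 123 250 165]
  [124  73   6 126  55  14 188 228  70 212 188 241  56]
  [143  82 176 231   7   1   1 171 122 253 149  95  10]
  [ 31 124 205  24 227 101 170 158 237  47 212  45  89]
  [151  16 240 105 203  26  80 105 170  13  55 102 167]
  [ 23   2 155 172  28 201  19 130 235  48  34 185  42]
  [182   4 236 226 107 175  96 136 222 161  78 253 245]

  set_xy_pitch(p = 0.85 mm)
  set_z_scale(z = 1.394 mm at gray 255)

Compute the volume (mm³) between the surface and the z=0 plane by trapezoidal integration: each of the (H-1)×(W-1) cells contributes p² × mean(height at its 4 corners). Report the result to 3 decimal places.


height_mm = gray/255 × 1.394; cell vol = 0.85² × mean(4 corners)
unit = 0.85² × 1.394 / (4×255) = 0.000987417 mm³ per gray-sum
row 0: Σ corner-gray over 12 cells = 7031  → 6.9425
row 1: Σ corner-gray over 12 cells = 5985  → 5.9097
row 2: Σ corner-gray over 12 cells = 6346  → 6.2661
row 3: Σ corner-gray over 12 cells = 7356  → 7.2634
row 4: Σ corner-gray over 12 cells = 6628  → 6.5446
row 5: Σ corner-gray over 12 cells = 6977  → 6.8892
row 6: Σ corner-gray over 12 cells = 6873  → 6.7865
row 7: Σ corner-gray over 12 cells = 6015  → 5.9393
row 8: Σ corner-gray over 12 cells = 5433  → 5.3646
row 9: Σ corner-gray over 12 cells = 5401  → 5.3330
row 10: Σ corner-gray over 12 cells = 5711  → 5.6391
row 11: Σ corner-gray over 12 cells = 5949  → 5.8741
row 12: Σ corner-gray over 12 cells = 5768  → 5.6954
row 13: Σ corner-gray over 12 cells = 5031  → 4.9677
row 14: Σ corner-gray over 12 cells = 6298  → 6.2188
Σ rows: total corner-gray = 92802  → 91.6342 mm³

91.634


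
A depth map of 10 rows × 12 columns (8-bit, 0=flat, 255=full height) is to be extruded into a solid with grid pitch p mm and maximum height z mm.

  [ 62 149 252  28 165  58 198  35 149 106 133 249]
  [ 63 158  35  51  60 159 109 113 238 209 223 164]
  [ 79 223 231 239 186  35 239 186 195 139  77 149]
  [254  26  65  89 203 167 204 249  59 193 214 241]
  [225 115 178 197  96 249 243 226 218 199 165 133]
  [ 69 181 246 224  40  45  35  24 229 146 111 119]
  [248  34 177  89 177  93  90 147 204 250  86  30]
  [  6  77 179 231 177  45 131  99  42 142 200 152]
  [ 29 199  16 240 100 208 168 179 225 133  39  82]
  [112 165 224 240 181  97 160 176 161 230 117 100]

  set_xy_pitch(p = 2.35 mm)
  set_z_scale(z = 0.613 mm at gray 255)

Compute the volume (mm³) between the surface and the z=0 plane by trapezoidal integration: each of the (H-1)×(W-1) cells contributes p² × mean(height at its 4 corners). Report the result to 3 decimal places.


height_mm = gray/255 × 0.613; cell vol = 2.35² × mean(4 corners)
unit = 2.35² × 0.613 / (4×255) = 0.00331891 mm³ per gray-sum
row 0: Σ corner-gray over 11 cells = 5794  → 19.2298
row 1: Σ corner-gray over 11 cells = 6665  → 22.1206
row 2: Σ corner-gray over 11 cells = 7161  → 23.7667
row 3: Σ corner-gray over 11 cells = 7563  → 25.1009
row 4: Σ corner-gray over 11 cells = 6880  → 22.8341
row 5: Σ corner-gray over 11 cells = 5722  → 18.9908
row 6: Σ corner-gray over 11 cells = 5776  → 19.1700
row 7: Σ corner-gray over 11 cells = 5929  → 19.6778
row 8: Σ corner-gray over 11 cells = 6839  → 22.6981
Σ rows: total corner-gray = 58329  → 193.5889 mm³

193.589


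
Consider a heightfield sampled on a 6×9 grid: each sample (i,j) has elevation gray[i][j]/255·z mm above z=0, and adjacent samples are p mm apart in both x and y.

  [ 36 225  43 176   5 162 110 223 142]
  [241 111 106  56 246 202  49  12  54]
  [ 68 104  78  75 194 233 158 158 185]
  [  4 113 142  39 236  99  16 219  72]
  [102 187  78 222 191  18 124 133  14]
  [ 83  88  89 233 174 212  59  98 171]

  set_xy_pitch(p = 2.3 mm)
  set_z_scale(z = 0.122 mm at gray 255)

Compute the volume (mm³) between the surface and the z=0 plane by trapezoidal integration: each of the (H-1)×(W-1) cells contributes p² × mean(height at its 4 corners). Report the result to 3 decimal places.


12.719

height_mm = gray/255 × 0.122; cell vol = 2.3² × mean(4 corners)
unit = 2.3² × 0.122 / (4×255) = 0.000632725 mm³ per gray-sum
row 0: Σ corner-gray over 8 cells = 3925  → 2.4834
row 1: Σ corner-gray over 8 cells = 4112  → 2.6018
row 2: Σ corner-gray over 8 cells = 4057  → 2.5670
row 3: Σ corner-gray over 8 cells = 3826  → 2.4208
row 4: Σ corner-gray over 8 cells = 4182  → 2.6461
Σ rows: total corner-gray = 20102  → 12.7190 mm³


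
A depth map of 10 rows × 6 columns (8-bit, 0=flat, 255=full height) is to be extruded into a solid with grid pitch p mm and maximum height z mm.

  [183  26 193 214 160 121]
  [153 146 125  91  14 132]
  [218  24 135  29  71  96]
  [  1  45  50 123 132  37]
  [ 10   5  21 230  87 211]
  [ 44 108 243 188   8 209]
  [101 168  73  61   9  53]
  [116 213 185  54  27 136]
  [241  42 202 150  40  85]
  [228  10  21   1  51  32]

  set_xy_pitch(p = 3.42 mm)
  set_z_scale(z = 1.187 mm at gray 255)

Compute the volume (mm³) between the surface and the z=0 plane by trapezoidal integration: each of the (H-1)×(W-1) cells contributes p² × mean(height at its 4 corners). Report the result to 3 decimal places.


244.978

height_mm = gray/255 × 1.187; cell vol = 3.42² × mean(4 corners)
unit = 3.42² × 1.187 / (4×255) = 0.0136114 mm³ per gray-sum
row 0: Σ corner-gray over 5 cells = 2527  → 34.3960
row 1: Σ corner-gray over 5 cells = 1869  → 25.4397
row 2: Σ corner-gray over 5 cells = 1570  → 21.3699
row 3: Σ corner-gray over 5 cells = 1645  → 22.3908
row 4: Σ corner-gray over 5 cells = 2254  → 30.6801
row 5: Σ corner-gray over 5 cells = 2123  → 28.8970
row 6: Σ corner-gray over 5 cells = 1986  → 27.0322
row 7: Σ corner-gray over 5 cells = 2404  → 32.7218
row 8: Σ corner-gray over 5 cells = 1620  → 22.0505
Σ rows: total corner-gray = 17998  → 244.9780 mm³


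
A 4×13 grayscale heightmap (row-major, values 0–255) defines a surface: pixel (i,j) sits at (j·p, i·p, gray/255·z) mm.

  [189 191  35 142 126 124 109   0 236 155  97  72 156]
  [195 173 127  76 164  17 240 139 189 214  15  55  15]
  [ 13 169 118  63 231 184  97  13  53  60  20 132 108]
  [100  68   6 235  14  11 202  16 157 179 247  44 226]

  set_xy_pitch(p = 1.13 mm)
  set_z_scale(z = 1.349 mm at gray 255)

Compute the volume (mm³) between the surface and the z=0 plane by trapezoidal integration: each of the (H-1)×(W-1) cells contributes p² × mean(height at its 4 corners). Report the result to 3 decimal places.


height_mm = gray/255 × 1.349; cell vol = 1.13² × mean(4 corners)
unit = 1.13² × 1.349 / (4×255) = 0.00168876 mm³ per gray-sum
row 0: Σ corner-gray over 12 cells = 5947  → 10.0431
row 1: Σ corner-gray over 12 cells = 5429  → 9.1683
row 2: Σ corner-gray over 12 cells = 5085  → 8.5874
Σ rows: total corner-gray = 16461  → 27.7987 mm³

27.799


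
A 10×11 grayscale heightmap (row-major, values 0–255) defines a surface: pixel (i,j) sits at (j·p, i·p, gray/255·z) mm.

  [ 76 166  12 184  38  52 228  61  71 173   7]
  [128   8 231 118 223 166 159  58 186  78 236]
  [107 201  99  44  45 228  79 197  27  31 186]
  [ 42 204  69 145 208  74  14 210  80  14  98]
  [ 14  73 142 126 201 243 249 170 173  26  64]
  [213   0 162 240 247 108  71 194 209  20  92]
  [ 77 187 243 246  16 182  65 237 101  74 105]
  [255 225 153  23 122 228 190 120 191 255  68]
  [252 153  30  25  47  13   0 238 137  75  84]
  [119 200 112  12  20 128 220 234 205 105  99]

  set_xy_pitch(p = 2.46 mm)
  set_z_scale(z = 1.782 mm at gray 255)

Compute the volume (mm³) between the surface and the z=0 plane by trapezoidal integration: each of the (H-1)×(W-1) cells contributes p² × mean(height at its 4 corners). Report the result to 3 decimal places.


height_mm = gray/255 × 1.782; cell vol = 2.46² × mean(4 corners)
unit = 2.46² × 1.782 / (4×255) = 0.0105725 mm³ per gray-sum
row 0: Σ corner-gray over 10 cells = 4871  → 51.4987
row 1: Σ corner-gray over 10 cells = 5013  → 52.9999
row 2: Σ corner-gray over 10 cells = 4371  → 46.2124
row 3: Σ corner-gray over 10 cells = 5060  → 53.4969
row 4: Σ corner-gray over 10 cells = 5691  → 60.1681
row 5: Σ corner-gray over 10 cells = 5691  → 60.1681
row 6: Σ corner-gray over 10 cells = 6221  → 65.7715
row 7: Σ corner-gray over 10 cells = 5109  → 54.0149
row 8: Σ corner-gray over 10 cells = 4462  → 47.1745
Σ rows: total corner-gray = 46489  → 491.5050 mm³

491.505


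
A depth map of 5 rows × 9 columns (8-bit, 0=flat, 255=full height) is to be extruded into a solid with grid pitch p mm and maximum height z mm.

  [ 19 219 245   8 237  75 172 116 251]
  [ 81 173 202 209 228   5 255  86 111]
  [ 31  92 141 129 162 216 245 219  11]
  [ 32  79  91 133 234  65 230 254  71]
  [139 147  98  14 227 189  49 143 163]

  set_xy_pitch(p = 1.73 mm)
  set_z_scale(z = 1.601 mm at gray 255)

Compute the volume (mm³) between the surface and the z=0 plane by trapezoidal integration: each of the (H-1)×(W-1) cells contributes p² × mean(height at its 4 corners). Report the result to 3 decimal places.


88.861

height_mm = gray/255 × 1.601; cell vol = 1.73² × mean(4 corners)
unit = 1.73² × 1.601 / (4×255) = 0.00469768 mm³ per gray-sum
row 0: Σ corner-gray over 8 cells = 4922  → 23.1220
row 1: Σ corner-gray over 8 cells = 4958  → 23.2911
row 2: Σ corner-gray over 8 cells = 4725  → 22.1965
row 3: Σ corner-gray over 8 cells = 4311  → 20.2517
Σ rows: total corner-gray = 18916  → 88.8613 mm³


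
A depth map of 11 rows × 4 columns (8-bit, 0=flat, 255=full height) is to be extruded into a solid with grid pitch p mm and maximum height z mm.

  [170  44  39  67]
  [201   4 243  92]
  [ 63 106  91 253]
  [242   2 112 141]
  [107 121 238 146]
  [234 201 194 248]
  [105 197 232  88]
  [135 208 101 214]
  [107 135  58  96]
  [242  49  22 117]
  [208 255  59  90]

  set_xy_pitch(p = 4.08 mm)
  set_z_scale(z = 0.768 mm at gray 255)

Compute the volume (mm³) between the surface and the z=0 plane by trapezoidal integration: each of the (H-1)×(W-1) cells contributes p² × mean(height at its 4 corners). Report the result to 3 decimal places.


203.636

height_mm = gray/255 × 0.768; cell vol = 4.08² × mean(4 corners)
unit = 4.08² × 0.768 / (4×255) = 0.0125338 mm³ per gray-sum
row 0: Σ corner-gray over 3 cells = 1190  → 14.9152
row 1: Σ corner-gray over 3 cells = 1497  → 18.7630
row 2: Σ corner-gray over 3 cells = 1321  → 16.5571
row 3: Σ corner-gray over 3 cells = 1582  → 19.8284
row 4: Σ corner-gray over 3 cells = 2243  → 28.1132
row 5: Σ corner-gray over 3 cells = 2323  → 29.1159
row 6: Σ corner-gray over 3 cells = 2018  → 25.2931
row 7: Σ corner-gray over 3 cells = 1556  → 19.5025
row 8: Σ corner-gray over 3 cells = 1090  → 13.6618
row 9: Σ corner-gray over 3 cells = 1427  → 17.8857
Σ rows: total corner-gray = 16247  → 203.6360 mm³


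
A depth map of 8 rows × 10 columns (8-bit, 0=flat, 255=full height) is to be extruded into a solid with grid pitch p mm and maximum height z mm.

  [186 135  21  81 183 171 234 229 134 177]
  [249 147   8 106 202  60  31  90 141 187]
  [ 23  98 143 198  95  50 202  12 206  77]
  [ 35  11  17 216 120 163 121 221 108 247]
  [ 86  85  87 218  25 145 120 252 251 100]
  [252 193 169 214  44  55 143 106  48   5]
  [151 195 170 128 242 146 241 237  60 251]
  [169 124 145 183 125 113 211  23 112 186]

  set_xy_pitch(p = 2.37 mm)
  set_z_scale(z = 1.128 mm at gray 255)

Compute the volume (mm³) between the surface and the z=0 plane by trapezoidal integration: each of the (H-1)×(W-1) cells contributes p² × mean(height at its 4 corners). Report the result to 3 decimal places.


210.276

height_mm = gray/255 × 1.128; cell vol = 2.37² × mean(4 corners)
unit = 2.37² × 1.128 / (4×255) = 0.00621163 mm³ per gray-sum
row 0: Σ corner-gray over 9 cells = 4745  → 29.4742
row 1: Σ corner-gray over 9 cells = 4114  → 25.5546
row 2: Σ corner-gray over 9 cells = 4344  → 26.9833
row 3: Σ corner-gray over 9 cells = 4788  → 29.7413
row 4: Σ corner-gray over 9 cells = 4753  → 29.5239
row 5: Σ corner-gray over 9 cells = 5441  → 33.7975
row 6: Σ corner-gray over 9 cells = 5667  → 35.2013
Σ rows: total corner-gray = 33852  → 210.2761 mm³


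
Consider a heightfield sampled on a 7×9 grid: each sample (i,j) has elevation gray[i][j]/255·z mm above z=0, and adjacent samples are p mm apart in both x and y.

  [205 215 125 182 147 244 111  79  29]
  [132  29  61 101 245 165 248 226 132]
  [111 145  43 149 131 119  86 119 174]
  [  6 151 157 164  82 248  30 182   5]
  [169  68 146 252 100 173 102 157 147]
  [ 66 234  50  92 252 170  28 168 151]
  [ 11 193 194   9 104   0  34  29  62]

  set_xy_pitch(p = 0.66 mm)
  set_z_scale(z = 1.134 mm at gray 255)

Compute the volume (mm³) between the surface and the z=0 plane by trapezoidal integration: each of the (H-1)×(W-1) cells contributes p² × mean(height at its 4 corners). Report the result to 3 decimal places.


height_mm = gray/255 × 1.134; cell vol = 0.66² × mean(4 corners)
unit = 0.66² × 1.134 / (4×255) = 0.000484285 mm³ per gray-sum
row 0: Σ corner-gray over 8 cells = 4854  → 2.3507
row 1: Σ corner-gray over 8 cells = 4283  → 2.0742
row 2: Σ corner-gray over 8 cells = 3908  → 1.8926
row 3: Σ corner-gray over 8 cells = 4351  → 2.1071
row 4: Σ corner-gray over 8 cells = 4517  → 2.1875
row 5: Σ corner-gray over 8 cells = 3404  → 1.6485
Σ rows: total corner-gray = 25317  → 12.2606 mm³

12.261
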